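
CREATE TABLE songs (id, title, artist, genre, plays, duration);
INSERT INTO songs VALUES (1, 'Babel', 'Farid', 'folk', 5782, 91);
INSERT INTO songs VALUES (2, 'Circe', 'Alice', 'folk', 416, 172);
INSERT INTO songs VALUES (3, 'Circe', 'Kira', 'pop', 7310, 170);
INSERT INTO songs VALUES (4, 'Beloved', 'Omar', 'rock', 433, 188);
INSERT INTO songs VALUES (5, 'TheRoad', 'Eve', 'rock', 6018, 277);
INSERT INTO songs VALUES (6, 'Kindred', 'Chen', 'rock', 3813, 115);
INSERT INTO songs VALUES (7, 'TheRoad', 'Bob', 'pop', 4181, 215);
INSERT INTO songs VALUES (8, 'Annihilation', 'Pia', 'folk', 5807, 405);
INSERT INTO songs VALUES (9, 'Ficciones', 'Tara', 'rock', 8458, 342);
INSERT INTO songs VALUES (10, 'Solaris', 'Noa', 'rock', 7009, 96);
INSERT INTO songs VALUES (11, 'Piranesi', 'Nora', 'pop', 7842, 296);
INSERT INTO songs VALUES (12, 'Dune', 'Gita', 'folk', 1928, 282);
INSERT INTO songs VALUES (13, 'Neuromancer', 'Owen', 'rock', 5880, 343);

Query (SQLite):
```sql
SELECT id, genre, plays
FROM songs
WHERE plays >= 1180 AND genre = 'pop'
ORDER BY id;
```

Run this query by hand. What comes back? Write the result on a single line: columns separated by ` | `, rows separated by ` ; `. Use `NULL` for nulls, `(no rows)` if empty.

plays >= 1180: ids {1, 3, 5, 6, 7, 8, 9, 10, 11, 12, 13}
genre = 'pop': ids {3, 7, 11}
Combine with AND.

3 | pop | 7310 ; 7 | pop | 4181 ; 11 | pop | 7842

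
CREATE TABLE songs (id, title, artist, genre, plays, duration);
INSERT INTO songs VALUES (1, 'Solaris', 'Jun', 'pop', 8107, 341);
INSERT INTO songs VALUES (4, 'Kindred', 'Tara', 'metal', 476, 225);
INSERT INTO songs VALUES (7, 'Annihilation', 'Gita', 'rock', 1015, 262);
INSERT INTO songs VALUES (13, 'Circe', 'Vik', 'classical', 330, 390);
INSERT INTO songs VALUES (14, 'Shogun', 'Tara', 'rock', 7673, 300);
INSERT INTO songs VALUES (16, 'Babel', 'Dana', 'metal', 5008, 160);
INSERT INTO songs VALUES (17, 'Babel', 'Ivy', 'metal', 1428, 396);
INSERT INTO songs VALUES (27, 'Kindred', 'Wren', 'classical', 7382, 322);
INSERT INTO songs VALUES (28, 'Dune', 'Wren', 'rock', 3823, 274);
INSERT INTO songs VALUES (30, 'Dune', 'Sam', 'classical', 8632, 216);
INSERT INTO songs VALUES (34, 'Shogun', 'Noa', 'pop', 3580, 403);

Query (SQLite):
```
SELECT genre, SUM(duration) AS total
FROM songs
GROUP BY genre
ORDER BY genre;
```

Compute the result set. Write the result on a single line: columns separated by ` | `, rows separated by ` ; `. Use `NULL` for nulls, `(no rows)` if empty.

classical | 928 ; metal | 781 ; pop | 744 ; rock | 836

Partition songs by genre; compute SUM(duration) within each group.
  classical: ids {13, 27, 30} → SUM(duration)=928
  metal: ids {4, 16, 17} → SUM(duration)=781
  pop: ids {1, 34} → SUM(duration)=744
  rock: ids {7, 14, 28} → SUM(duration)=836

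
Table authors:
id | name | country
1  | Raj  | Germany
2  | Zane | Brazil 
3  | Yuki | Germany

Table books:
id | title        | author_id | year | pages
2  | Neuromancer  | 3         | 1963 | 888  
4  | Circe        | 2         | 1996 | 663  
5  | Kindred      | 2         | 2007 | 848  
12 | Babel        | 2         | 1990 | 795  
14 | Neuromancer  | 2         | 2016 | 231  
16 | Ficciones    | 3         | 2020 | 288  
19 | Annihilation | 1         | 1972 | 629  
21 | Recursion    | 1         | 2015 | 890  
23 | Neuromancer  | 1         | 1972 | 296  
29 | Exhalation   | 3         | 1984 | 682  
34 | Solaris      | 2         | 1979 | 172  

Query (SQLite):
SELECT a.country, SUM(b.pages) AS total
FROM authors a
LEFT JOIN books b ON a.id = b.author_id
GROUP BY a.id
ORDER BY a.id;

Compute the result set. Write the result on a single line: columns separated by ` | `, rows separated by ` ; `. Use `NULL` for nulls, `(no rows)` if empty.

Germany | 1815 ; Brazil | 2709 ; Germany | 1858

LEFT JOIN keeps every authors row; unmatched ones get NULL for books columns.
Group by authors.id and compute SUM(b.pages). SUM over an all-NULL group is NULL.
  1: ids {19, 21, 23} → SUM(b.pages)=1815
  2: ids {4, 5, 12, 14, 34} → SUM(b.pages)=2709
  3: ids {2, 16, 29} → SUM(b.pages)=1858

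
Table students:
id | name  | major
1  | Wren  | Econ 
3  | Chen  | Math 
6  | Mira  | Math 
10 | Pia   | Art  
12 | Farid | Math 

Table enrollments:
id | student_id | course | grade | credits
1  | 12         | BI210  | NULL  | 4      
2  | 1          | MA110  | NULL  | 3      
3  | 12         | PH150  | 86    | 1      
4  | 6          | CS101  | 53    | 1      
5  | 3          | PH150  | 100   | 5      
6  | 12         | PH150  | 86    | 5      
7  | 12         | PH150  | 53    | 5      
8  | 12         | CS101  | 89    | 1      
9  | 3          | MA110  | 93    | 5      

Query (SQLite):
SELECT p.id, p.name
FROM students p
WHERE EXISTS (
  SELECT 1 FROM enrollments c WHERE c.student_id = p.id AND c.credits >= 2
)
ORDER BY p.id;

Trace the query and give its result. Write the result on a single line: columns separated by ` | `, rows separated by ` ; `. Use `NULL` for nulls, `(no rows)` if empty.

1 | Wren ; 3 | Chen ; 12 | Farid

For each students row, check whether any enrollments with matching student_id has credits >= 2.
Keep rows where that is true.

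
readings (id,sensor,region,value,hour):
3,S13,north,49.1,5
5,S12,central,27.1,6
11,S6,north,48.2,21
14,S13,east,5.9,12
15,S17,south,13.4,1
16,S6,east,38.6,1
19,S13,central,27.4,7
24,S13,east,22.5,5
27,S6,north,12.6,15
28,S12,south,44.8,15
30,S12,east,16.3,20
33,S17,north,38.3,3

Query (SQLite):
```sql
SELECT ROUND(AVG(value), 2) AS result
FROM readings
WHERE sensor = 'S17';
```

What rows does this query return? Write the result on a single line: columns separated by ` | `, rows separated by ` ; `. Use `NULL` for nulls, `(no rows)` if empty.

Rows where sensor='S17' → value values: [13.4, 38.3].
AVG = 51.7 / 2 (rounded to 2 dp).

25.85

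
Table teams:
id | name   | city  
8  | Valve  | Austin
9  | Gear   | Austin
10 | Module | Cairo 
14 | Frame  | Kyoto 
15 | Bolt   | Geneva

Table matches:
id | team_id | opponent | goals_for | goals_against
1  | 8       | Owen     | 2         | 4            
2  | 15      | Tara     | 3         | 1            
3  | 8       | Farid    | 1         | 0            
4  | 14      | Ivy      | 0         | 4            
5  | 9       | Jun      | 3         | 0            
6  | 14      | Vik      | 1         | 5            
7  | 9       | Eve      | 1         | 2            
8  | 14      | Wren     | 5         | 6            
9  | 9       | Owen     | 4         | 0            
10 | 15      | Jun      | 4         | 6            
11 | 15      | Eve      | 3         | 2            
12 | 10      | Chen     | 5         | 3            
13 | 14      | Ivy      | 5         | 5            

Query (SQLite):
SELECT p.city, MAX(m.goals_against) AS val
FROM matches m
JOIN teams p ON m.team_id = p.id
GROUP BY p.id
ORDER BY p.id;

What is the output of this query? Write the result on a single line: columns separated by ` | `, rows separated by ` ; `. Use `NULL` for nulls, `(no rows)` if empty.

Join each matches row to its teams via team_id.
Group joined rows by teams.id; compute MAX(m.goals_against) per group.
  8: ids {1, 3} → MAX(m.goals_against)=4
  9: ids {5, 7, 9} → MAX(m.goals_against)=2
  10: ids {12} → MAX(m.goals_against)=3
  14: ids {4, 6, 8, 13} → MAX(m.goals_against)=6
  15: ids {2, 10, 11} → MAX(m.goals_against)=6

Austin | 4 ; Austin | 2 ; Cairo | 3 ; Kyoto | 6 ; Geneva | 6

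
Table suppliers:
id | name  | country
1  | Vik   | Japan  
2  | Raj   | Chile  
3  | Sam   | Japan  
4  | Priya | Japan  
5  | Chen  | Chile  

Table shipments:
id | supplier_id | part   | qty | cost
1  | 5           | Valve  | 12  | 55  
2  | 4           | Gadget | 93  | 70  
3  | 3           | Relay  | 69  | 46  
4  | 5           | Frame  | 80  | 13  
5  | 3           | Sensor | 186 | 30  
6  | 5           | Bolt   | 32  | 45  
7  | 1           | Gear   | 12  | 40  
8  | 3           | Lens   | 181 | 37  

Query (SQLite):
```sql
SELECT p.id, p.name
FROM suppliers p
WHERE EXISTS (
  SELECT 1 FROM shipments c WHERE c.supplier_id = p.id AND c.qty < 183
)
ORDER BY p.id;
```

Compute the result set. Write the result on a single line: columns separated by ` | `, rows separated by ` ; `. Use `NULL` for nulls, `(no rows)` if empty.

For each suppliers row, check whether any shipments with matching supplier_id has qty < 183.
Keep rows where that is true.

1 | Vik ; 3 | Sam ; 4 | Priya ; 5 | Chen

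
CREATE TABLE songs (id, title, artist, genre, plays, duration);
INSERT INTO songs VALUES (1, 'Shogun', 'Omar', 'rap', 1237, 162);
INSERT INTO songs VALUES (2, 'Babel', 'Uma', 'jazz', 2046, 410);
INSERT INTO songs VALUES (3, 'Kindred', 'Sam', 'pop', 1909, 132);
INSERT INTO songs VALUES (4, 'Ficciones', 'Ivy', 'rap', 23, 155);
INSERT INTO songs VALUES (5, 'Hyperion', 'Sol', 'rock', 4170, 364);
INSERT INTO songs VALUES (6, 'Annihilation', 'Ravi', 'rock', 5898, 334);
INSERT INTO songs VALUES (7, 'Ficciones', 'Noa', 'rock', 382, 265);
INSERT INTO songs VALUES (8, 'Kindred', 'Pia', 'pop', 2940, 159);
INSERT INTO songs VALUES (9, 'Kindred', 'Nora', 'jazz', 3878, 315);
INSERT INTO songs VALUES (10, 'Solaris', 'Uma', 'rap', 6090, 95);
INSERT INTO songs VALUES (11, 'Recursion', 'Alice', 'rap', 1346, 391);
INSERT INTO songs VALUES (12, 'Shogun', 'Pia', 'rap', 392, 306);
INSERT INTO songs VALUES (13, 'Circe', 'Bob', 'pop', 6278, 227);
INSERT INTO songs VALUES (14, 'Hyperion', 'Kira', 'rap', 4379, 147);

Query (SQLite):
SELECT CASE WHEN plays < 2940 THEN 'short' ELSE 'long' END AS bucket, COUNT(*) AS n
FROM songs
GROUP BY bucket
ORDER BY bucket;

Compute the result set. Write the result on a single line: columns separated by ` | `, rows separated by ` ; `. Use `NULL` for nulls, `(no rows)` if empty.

Bucket rows by plays < 2940 → 'short' else 'long'; count each bucket.

long | 7 ; short | 7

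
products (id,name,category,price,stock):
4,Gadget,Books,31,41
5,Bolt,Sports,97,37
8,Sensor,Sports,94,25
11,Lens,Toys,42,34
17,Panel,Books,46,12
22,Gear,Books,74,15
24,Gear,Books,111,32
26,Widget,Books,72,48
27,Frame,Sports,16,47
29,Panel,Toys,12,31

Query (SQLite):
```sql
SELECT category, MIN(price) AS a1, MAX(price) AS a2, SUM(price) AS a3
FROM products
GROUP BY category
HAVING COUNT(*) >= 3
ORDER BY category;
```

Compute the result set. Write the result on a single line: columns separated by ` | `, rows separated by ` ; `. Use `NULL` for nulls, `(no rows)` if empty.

Group products by category.
Per group compute: MIN(price), MAX(price), SUM(price).
HAVING: drop groups with fewer than 3 rows.
  Books: ids {4, 17, 22, 24, 26} → MIN(price)=31, MAX(price)=111, SUM(price)=334
  Sports: ids {5, 8, 27} → MIN(price)=16, MAX(price)=97, SUM(price)=207
  Toys: ids {11, 29} → MIN(price)=12, MAX(price)=42, SUM(price)=54

Books | 31 | 111 | 334 ; Sports | 16 | 97 | 207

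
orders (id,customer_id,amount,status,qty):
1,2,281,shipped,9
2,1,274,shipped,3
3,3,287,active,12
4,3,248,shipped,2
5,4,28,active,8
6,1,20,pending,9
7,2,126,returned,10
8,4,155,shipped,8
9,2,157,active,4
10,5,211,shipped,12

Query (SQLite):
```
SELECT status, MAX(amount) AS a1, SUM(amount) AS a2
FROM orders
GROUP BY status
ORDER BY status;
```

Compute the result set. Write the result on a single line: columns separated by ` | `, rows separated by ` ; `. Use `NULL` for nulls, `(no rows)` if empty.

Group orders by status.
Per group compute: MAX(amount), SUM(amount).
  active: ids {3, 5, 9} → MAX(amount)=287, SUM(amount)=472
  pending: ids {6} → MAX(amount)=20, SUM(amount)=20
  returned: ids {7} → MAX(amount)=126, SUM(amount)=126
  shipped: ids {1, 2, 4, 8, 10} → MAX(amount)=281, SUM(amount)=1169

active | 287 | 472 ; pending | 20 | 20 ; returned | 126 | 126 ; shipped | 281 | 1169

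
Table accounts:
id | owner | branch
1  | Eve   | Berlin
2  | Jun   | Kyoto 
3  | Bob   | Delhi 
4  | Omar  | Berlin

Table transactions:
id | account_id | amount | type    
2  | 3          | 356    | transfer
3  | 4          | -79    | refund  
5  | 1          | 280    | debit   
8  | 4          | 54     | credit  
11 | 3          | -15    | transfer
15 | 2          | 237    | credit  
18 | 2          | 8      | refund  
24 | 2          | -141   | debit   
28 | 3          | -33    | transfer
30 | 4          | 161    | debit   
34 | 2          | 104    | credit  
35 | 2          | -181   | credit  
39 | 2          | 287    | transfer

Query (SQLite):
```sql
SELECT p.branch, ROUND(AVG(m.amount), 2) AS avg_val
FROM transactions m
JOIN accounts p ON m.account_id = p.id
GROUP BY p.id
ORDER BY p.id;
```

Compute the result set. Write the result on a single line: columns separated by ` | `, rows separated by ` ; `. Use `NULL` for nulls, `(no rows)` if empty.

Berlin | 280 ; Kyoto | 52.33 ; Delhi | 102.67 ; Berlin | 45.33

Join each transactions row to its accounts via account_id.
Group joined rows by accounts.id; compute ROUND(AVG(m.amount), 2) per group.
  1: ids {5} → ROUND(AVG(m.amount), 2)=280
  2: ids {15, 18, 24, 34, 35, 39} → ROUND(AVG(m.amount), 2)=52.33
  3: ids {2, 11, 28} → ROUND(AVG(m.amount), 2)=102.67
  4: ids {3, 8, 30} → ROUND(AVG(m.amount), 2)=45.33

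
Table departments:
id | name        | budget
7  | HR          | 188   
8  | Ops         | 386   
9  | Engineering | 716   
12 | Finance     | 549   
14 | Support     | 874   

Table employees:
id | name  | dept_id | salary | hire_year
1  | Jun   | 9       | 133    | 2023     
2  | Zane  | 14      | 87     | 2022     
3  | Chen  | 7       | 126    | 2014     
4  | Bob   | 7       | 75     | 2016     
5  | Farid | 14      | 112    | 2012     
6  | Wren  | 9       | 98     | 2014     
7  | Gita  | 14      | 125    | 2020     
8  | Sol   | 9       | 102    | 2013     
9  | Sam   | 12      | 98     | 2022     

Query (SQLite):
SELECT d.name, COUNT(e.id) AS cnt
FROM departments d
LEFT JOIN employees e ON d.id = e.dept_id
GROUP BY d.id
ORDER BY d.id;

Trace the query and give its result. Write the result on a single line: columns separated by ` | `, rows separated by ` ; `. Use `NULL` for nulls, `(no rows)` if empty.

HR | 2 ; Ops | 0 ; Engineering | 3 ; Finance | 1 ; Support | 3

LEFT JOIN keeps every departments row; unmatched ones get NULL for employees columns.
Group by departments.id and compute COUNT(e.id). COUNT(col) of an all-NULL group is 0.
  7: ids {3, 4} → COUNT(e.id)=2
  8: ids {—} → COUNT(e.id)=0
  9: ids {1, 6, 8} → COUNT(e.id)=3
  12: ids {9} → COUNT(e.id)=1
  14: ids {2, 5, 7} → COUNT(e.id)=3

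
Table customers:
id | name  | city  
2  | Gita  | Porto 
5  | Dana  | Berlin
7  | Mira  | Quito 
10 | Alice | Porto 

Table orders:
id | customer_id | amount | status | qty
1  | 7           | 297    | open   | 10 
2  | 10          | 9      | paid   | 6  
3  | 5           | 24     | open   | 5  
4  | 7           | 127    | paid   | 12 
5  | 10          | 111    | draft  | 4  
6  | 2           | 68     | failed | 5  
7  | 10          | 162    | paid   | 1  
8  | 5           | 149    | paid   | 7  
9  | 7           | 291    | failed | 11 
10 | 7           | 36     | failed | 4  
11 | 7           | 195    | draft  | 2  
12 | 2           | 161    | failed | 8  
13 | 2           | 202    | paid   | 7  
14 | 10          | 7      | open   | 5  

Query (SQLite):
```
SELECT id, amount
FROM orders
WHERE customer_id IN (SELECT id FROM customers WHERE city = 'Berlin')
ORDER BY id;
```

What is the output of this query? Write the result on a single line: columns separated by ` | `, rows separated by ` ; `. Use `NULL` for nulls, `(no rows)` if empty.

3 | 24 ; 8 | 149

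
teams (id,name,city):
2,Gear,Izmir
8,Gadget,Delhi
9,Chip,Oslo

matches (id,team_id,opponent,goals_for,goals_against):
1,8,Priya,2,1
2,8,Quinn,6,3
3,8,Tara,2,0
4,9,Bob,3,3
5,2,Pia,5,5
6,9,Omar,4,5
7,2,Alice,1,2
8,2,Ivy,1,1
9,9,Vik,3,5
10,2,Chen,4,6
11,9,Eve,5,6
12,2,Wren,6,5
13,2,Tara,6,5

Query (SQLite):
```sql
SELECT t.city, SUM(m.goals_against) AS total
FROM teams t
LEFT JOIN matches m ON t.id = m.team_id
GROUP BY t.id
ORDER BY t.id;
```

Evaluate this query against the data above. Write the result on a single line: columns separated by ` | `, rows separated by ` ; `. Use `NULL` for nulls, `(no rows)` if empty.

LEFT JOIN keeps every teams row; unmatched ones get NULL for matches columns.
Group by teams.id and compute SUM(m.goals_against). SUM over an all-NULL group is NULL.
  2: ids {5, 7, 8, 10, 12, 13} → SUM(m.goals_against)=24
  8: ids {1, 2, 3} → SUM(m.goals_against)=4
  9: ids {4, 6, 9, 11} → SUM(m.goals_against)=19

Izmir | 24 ; Delhi | 4 ; Oslo | 19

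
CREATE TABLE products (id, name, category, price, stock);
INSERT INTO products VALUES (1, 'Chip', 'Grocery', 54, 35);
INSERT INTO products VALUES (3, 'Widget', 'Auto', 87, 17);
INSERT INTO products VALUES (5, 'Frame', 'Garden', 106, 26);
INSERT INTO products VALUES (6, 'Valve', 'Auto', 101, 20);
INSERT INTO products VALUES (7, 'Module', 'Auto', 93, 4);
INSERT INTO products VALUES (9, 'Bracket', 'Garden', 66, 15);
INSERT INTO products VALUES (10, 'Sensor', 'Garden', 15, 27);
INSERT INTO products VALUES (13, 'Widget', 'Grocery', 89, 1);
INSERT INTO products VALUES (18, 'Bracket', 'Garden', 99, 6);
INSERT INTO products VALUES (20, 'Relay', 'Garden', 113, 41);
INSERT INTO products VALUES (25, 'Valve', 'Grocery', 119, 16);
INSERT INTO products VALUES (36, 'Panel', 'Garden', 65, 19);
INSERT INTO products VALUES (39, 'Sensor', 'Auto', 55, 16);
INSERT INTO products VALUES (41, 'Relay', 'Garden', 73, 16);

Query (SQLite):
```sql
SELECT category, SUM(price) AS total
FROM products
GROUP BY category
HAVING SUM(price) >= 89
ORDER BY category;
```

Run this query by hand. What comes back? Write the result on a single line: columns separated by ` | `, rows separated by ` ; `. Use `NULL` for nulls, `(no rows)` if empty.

Auto | 336 ; Garden | 537 ; Grocery | 262

Partition products by category; compute SUM(price) within each group.
HAVING: keep groups where SUM(price) >= 89.
  Auto: ids {3, 6, 7, 39} → SUM(price)=336
  Garden: ids {5, 9, 10, 18, 20, 36, 41} → SUM(price)=537
  Grocery: ids {1, 13, 25} → SUM(price)=262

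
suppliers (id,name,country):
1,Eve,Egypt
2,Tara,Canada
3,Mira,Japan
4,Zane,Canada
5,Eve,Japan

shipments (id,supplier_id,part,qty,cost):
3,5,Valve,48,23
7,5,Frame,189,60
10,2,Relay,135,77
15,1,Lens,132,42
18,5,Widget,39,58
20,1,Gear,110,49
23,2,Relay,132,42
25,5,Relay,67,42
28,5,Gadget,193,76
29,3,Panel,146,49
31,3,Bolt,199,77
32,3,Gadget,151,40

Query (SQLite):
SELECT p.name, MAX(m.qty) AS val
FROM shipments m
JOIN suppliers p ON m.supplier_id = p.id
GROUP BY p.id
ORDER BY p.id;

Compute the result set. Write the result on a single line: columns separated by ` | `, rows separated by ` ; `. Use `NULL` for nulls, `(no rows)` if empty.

Eve | 132 ; Tara | 135 ; Mira | 199 ; Eve | 193

Join each shipments row to its suppliers via supplier_id.
Group joined rows by suppliers.id; compute MAX(m.qty) per group.
  1: ids {15, 20} → MAX(m.qty)=132
  2: ids {10, 23} → MAX(m.qty)=135
  3: ids {29, 31, 32} → MAX(m.qty)=199
  5: ids {3, 7, 18, 25, 28} → MAX(m.qty)=193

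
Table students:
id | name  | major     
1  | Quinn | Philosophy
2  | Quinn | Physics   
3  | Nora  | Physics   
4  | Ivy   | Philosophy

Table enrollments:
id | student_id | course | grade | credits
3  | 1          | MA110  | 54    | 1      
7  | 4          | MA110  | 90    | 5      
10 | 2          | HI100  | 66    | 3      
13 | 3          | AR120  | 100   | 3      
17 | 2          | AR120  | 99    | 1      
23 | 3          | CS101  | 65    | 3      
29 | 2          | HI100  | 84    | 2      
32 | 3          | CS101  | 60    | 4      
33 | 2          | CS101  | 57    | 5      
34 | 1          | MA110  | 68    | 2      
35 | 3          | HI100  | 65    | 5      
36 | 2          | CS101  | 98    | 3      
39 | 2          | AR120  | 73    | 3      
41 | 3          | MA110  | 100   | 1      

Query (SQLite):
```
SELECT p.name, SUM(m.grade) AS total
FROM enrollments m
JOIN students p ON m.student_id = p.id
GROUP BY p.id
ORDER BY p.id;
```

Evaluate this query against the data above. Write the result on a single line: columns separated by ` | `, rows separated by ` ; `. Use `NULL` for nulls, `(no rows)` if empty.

Quinn | 122 ; Quinn | 477 ; Nora | 390 ; Ivy | 90

Join each enrollments row to its students via student_id.
Group joined rows by students.id; compute SUM(m.grade) per group.
  1: ids {3, 34} → SUM(m.grade)=122
  2: ids {10, 17, 29, 33, 36, 39} → SUM(m.grade)=477
  3: ids {13, 23, 32, 35, 41} → SUM(m.grade)=390
  4: ids {7} → SUM(m.grade)=90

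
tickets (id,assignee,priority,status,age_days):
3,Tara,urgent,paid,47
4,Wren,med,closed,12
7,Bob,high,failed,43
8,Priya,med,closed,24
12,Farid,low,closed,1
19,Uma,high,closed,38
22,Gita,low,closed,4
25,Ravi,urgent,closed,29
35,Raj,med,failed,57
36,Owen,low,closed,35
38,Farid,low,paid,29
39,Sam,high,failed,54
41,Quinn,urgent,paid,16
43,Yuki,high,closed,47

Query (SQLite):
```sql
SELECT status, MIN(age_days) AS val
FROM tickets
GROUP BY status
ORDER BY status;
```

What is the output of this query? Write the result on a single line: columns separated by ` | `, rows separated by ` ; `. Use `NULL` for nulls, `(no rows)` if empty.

Partition tickets by status; compute MIN(age_days) within each group.
  closed: ids {4, 8, 12, 19, 22, 25, 36, 43} → MIN(age_days)=1
  failed: ids {7, 35, 39} → MIN(age_days)=43
  paid: ids {3, 38, 41} → MIN(age_days)=16

closed | 1 ; failed | 43 ; paid | 16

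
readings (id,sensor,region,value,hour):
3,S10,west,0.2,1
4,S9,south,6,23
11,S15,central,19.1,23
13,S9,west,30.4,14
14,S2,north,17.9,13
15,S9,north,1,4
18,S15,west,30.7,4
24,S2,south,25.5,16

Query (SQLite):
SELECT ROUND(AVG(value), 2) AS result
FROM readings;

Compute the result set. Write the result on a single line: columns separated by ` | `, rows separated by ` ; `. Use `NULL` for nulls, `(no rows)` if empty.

16.35

All value values: [0.2, 6, 19.1, 30.4, 17.9, 1, 30.7, 25.5].
AVG = 130.8 / 8 (rounded to 2 dp).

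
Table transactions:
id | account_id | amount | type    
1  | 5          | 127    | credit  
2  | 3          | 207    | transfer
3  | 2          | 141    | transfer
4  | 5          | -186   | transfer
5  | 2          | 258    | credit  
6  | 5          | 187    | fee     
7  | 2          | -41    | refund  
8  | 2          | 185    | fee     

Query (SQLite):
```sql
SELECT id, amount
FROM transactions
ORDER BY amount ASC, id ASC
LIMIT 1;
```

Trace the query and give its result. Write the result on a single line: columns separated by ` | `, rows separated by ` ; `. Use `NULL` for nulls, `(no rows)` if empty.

4 | -186

Sort by amount asc, tiebreak id asc: (-186, id=4), (-41, id=7), (127, id=1), (141, id=3) …. Take first 1.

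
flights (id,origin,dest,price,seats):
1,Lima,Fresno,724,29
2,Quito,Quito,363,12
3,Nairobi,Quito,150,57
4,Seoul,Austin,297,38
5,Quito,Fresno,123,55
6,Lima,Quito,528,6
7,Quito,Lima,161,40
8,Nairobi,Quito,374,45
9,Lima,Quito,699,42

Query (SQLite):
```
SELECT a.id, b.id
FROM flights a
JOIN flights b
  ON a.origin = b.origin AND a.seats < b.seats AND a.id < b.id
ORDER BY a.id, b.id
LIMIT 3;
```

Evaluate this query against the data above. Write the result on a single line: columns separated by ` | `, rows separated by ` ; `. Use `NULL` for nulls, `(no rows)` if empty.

1 | 9 ; 2 | 5 ; 2 | 7

Pairs (a,b) with same origin, a.seats < b.seats, a.id < b.id.
origin groups: Lima:{1,6,9} Nairobi:{3,8} Quito:{2,5,7} Seoul:{4}
Ordered by (a.id, b.id); first 3.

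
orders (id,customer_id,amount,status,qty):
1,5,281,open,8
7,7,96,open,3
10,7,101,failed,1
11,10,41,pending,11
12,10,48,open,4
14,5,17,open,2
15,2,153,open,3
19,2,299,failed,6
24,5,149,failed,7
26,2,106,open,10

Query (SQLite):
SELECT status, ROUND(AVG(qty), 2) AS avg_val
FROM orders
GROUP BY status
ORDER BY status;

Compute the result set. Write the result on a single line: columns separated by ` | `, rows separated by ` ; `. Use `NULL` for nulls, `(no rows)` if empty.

Partition orders by status; compute ROUND(AVG(qty), 2) within each group.
  failed: ids {10, 19, 24} → ROUND(AVG(qty), 2)=4.67
  open: ids {1, 7, 12, 14, 15, 26} → ROUND(AVG(qty), 2)=5
  pending: ids {11} → ROUND(AVG(qty), 2)=11

failed | 4.67 ; open | 5 ; pending | 11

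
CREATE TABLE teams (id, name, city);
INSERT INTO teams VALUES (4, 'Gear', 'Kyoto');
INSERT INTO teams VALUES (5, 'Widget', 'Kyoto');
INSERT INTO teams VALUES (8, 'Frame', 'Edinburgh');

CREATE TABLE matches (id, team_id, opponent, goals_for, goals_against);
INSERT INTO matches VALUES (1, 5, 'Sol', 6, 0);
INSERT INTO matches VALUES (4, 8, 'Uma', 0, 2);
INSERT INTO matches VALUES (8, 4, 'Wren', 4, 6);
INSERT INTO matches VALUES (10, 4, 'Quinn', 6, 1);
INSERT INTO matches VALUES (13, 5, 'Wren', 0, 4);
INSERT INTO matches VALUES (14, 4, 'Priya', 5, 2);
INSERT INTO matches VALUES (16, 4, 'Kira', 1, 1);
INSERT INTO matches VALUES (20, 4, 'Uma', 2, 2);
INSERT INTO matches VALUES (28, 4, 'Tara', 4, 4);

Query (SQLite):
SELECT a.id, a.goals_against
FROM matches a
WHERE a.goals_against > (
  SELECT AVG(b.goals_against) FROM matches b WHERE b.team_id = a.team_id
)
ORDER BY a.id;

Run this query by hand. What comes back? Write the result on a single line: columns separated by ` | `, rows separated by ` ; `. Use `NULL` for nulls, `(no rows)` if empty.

8 | 6 ; 13 | 4 ; 28 | 4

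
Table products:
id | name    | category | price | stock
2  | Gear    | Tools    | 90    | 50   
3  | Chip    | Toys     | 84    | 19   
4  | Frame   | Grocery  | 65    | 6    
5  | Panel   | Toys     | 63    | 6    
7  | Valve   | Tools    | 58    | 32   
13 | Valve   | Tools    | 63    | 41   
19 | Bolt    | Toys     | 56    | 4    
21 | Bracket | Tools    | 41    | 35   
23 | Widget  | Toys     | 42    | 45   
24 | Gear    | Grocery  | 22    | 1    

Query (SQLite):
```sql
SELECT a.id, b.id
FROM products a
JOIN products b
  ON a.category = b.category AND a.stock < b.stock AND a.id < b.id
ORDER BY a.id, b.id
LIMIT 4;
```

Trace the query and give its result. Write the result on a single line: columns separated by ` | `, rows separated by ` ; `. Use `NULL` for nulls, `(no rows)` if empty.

Pairs (a,b) with same category, a.stock < b.stock, a.id < b.id.
category groups: Grocery:{4,24} Tools:{2,7,13,21} Toys:{3,5,19,23}
Ordered by (a.id, b.id); first 4.

3 | 23 ; 5 | 23 ; 7 | 13 ; 7 | 21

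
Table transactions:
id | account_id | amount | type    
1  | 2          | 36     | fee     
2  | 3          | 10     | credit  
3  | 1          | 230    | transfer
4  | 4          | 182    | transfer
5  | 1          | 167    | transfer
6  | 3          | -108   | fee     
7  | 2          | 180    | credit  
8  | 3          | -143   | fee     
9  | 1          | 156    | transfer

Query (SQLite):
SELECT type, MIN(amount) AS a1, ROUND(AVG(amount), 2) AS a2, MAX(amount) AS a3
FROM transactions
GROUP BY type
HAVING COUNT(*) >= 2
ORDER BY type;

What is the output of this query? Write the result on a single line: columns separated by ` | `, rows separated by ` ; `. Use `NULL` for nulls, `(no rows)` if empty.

credit | 10 | 95 | 180 ; fee | -143 | -71.67 | 36 ; transfer | 156 | 183.75 | 230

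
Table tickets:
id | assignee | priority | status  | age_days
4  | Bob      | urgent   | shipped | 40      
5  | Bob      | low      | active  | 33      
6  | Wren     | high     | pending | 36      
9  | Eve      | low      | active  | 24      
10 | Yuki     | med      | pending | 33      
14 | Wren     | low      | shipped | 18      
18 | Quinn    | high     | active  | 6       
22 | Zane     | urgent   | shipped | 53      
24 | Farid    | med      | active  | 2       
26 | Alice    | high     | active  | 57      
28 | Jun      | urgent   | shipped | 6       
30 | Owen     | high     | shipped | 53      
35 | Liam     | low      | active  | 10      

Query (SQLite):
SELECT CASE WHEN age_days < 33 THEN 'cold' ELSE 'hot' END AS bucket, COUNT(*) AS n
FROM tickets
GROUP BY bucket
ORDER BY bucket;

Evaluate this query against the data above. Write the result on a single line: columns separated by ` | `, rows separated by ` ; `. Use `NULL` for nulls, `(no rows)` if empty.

cold | 6 ; hot | 7

Bucket rows by age_days < 33 → 'cold' else 'hot'; count each bucket.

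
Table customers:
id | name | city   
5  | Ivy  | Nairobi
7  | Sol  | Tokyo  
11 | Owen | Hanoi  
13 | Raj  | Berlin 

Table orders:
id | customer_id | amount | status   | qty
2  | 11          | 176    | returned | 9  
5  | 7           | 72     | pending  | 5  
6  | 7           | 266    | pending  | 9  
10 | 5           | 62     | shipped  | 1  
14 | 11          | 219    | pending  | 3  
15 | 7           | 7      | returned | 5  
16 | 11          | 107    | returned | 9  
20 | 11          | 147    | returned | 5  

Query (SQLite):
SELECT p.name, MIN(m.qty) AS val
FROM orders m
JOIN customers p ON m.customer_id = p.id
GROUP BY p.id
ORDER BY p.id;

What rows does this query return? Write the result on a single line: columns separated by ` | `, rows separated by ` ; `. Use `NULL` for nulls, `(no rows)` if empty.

Join each orders row to its customers via customer_id.
Group joined rows by customers.id; compute MIN(m.qty) per group.
  5: ids {10} → MIN(m.qty)=1
  7: ids {5, 6, 15} → MIN(m.qty)=5
  11: ids {2, 14, 16, 20} → MIN(m.qty)=3

Ivy | 1 ; Sol | 5 ; Owen | 3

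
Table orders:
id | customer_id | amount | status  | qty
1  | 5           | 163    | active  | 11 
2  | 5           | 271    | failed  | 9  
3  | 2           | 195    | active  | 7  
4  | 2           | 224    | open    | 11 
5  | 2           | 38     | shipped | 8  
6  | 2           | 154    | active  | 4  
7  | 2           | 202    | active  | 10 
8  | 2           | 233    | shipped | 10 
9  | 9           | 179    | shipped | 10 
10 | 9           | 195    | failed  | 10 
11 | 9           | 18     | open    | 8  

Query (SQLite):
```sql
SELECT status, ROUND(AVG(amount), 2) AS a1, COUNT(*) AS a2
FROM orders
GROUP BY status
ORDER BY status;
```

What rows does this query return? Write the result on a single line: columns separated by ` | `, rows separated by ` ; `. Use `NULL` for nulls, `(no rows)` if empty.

active | 178.5 | 4 ; failed | 233 | 2 ; open | 121 | 2 ; shipped | 150 | 3

Group orders by status.
Per group compute: ROUND(AVG(amount), 2), COUNT(*).
  active: ids {1, 3, 6, 7} → ROUND(AVG(amount), 2)=178.5, COUNT(*)=4
  failed: ids {2, 10} → ROUND(AVG(amount), 2)=233, COUNT(*)=2
  open: ids {4, 11} → ROUND(AVG(amount), 2)=121, COUNT(*)=2
  shipped: ids {5, 8, 9} → ROUND(AVG(amount), 2)=150, COUNT(*)=3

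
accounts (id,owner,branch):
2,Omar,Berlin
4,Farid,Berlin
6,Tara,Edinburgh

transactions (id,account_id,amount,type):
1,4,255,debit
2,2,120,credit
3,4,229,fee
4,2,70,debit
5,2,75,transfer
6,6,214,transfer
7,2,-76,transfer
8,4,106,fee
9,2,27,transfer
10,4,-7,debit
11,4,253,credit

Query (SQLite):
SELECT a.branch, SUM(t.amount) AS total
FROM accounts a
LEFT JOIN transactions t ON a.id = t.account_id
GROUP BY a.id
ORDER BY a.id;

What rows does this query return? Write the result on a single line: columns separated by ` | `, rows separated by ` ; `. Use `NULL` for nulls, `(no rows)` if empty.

Berlin | 216 ; Berlin | 836 ; Edinburgh | 214

LEFT JOIN keeps every accounts row; unmatched ones get NULL for transactions columns.
Group by accounts.id and compute SUM(t.amount). SUM over an all-NULL group is NULL.
  2: ids {2, 4, 5, 7, 9} → SUM(t.amount)=216
  4: ids {1, 3, 8, 10, 11} → SUM(t.amount)=836
  6: ids {6} → SUM(t.amount)=214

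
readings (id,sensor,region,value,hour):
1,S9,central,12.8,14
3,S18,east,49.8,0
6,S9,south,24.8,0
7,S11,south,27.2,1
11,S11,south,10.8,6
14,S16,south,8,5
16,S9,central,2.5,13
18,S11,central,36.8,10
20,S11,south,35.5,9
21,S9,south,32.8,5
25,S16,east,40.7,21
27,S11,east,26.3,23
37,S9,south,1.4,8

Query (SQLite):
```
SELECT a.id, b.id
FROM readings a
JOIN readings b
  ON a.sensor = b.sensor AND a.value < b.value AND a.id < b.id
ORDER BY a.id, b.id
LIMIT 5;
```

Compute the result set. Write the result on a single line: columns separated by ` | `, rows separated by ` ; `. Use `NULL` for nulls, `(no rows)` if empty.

1 | 6 ; 1 | 21 ; 6 | 21 ; 7 | 18 ; 7 | 20

Pairs (a,b) with same sensor, a.value < b.value, a.id < b.id.
sensor groups: S11:{7,11,18,20,27} S16:{14,25} S18:{3} S9:{1,6,16,21,37}
Ordered by (a.id, b.id); first 5.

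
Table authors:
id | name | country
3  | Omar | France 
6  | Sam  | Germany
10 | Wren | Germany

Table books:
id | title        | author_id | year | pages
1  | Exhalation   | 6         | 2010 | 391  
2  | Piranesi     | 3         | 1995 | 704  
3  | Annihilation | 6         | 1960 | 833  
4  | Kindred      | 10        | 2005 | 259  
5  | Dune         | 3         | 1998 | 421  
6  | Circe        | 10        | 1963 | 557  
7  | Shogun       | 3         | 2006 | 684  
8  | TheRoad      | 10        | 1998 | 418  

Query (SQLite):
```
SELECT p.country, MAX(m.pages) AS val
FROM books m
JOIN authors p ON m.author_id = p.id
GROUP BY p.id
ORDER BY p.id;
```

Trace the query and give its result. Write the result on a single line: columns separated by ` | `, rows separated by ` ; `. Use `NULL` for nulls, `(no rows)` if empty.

Join each books row to its authors via author_id.
Group joined rows by authors.id; compute MAX(m.pages) per group.
  3: ids {2, 5, 7} → MAX(m.pages)=704
  6: ids {1, 3} → MAX(m.pages)=833
  10: ids {4, 6, 8} → MAX(m.pages)=557

France | 704 ; Germany | 833 ; Germany | 557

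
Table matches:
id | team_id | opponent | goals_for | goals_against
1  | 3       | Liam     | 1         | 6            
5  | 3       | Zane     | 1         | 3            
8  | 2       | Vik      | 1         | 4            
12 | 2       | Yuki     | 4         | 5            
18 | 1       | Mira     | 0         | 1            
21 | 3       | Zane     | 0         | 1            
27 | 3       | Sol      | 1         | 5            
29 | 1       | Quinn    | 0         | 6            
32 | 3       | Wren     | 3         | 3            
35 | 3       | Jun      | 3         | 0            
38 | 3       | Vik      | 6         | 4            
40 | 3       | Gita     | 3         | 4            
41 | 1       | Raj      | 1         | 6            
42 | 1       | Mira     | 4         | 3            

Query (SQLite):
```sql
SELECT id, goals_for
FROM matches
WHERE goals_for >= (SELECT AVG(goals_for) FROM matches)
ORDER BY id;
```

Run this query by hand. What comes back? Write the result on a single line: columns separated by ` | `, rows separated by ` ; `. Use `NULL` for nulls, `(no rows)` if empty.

12 | 4 ; 32 | 3 ; 35 | 3 ; 38 | 6 ; 40 | 3 ; 42 | 4

Scalar subquery: AVG(goals_for) over all matches rows = 2.0.
Keep rows where goals_for >= that value.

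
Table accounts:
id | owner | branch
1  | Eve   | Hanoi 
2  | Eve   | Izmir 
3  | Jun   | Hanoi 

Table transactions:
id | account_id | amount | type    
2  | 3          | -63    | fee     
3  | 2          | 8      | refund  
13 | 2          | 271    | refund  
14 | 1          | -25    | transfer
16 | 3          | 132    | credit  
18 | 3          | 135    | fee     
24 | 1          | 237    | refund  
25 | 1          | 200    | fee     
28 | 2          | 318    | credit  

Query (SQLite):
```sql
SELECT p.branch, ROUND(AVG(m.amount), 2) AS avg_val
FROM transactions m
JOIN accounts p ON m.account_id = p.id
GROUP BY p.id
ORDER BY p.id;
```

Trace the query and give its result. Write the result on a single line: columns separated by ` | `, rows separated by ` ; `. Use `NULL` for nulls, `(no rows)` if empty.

Hanoi | 137.33 ; Izmir | 199 ; Hanoi | 68

Join each transactions row to its accounts via account_id.
Group joined rows by accounts.id; compute ROUND(AVG(m.amount), 2) per group.
  1: ids {14, 24, 25} → ROUND(AVG(m.amount), 2)=137.33
  2: ids {3, 13, 28} → ROUND(AVG(m.amount), 2)=199
  3: ids {2, 16, 18} → ROUND(AVG(m.amount), 2)=68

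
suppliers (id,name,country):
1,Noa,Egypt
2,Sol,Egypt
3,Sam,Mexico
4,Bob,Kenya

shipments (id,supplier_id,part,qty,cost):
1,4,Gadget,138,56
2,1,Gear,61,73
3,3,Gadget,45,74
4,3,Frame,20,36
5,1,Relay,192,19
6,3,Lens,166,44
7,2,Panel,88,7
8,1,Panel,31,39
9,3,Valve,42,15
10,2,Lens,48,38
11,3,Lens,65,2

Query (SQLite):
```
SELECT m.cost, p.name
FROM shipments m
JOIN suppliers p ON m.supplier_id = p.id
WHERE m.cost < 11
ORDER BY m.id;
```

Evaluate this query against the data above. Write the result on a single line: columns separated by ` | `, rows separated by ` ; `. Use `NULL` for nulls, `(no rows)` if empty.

7 | Sol ; 2 | Sam

Each shipments row matches the suppliers row where supplier_id = suppliers.id.
Then keep rows with m.cost < 11.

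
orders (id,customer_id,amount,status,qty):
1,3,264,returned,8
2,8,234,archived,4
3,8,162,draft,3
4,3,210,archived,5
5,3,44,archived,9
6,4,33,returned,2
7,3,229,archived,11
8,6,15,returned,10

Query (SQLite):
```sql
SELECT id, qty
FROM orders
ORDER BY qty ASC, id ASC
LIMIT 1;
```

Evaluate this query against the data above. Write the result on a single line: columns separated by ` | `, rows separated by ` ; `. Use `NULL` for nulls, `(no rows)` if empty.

6 | 2

Sort by qty asc, tiebreak id asc: (2, id=6), (3, id=3), (4, id=2), (5, id=4) …. Take first 1.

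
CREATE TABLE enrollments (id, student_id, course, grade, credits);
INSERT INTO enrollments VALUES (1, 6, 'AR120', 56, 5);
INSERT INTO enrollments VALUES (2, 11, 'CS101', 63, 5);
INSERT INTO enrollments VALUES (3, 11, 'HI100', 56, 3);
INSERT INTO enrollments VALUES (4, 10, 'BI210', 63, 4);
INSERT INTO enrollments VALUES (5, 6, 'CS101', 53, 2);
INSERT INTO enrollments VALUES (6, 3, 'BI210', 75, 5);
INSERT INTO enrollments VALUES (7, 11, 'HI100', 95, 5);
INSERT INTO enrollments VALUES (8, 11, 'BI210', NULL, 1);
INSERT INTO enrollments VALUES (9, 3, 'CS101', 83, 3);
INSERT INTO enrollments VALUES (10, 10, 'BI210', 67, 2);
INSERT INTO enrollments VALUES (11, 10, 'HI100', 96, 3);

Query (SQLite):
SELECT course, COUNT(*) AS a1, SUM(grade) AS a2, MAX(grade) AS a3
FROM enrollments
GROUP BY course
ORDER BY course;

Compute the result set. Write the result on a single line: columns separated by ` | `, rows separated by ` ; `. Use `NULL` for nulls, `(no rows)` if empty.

Group enrollments by course.
Per group compute: COUNT(*), SUM(grade), MAX(grade).
  AR120: ids {1} → COUNT(*)=1, SUM(grade)=56, MAX(grade)=56
  BI210: ids {4, 6, 8, 10} → COUNT(*)=4, SUM(grade)=205, MAX(grade)=75
  CS101: ids {2, 5, 9} → COUNT(*)=3, SUM(grade)=199, MAX(grade)=83
  HI100: ids {3, 7, 11} → COUNT(*)=3, SUM(grade)=247, MAX(grade)=96

AR120 | 1 | 56 | 56 ; BI210 | 4 | 205 | 75 ; CS101 | 3 | 199 | 83 ; HI100 | 3 | 247 | 96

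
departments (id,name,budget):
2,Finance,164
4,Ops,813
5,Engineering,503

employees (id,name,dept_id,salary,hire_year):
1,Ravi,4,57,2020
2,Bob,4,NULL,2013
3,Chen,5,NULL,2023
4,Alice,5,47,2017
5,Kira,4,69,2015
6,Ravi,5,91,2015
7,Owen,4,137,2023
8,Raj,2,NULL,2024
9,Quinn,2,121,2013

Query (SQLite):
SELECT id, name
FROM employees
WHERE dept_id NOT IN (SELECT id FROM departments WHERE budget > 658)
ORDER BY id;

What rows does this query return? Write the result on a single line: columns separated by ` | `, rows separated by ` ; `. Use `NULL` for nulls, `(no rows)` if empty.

Inner query: departments.id where budget > 658.
Outer: keep employees rows whose dept_id is not in that set.
Inner query → {4}

3 | Chen ; 4 | Alice ; 6 | Ravi ; 8 | Raj ; 9 | Quinn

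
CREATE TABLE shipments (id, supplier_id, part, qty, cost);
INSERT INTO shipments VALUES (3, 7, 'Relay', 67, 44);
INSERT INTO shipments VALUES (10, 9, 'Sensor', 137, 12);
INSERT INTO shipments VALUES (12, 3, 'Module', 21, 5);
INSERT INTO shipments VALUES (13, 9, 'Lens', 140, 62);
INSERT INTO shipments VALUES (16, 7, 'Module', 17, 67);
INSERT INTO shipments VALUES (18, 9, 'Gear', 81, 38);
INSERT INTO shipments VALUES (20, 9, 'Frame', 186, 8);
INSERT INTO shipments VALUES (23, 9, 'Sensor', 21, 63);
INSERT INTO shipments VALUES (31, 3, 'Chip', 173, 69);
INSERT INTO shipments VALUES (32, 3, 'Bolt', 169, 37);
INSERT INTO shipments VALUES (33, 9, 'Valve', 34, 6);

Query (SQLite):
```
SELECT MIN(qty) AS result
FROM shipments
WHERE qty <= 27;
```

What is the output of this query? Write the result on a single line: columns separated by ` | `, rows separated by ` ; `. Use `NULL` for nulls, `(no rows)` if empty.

Rows where qty <= 27 → qty values: [21, 17, 21].
MIN of non-NULL values = 17.

17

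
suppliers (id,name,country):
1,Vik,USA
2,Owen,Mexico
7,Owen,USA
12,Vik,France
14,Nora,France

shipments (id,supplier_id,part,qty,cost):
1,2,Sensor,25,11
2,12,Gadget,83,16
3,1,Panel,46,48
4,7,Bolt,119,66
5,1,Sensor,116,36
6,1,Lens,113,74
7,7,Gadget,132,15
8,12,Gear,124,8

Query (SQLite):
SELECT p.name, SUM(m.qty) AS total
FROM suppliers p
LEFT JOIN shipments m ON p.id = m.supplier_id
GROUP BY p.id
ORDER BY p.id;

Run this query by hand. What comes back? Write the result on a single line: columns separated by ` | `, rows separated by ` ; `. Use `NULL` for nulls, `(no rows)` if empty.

LEFT JOIN keeps every suppliers row; unmatched ones get NULL for shipments columns.
Group by suppliers.id and compute SUM(m.qty). SUM over an all-NULL group is NULL.
  1: ids {3, 5, 6} → SUM(m.qty)=275
  2: ids {1} → SUM(m.qty)=25
  7: ids {4, 7} → SUM(m.qty)=251
  12: ids {2, 8} → SUM(m.qty)=207
  14: ids {—} → SUM(m.qty)=NULL

Vik | 275 ; Owen | 25 ; Owen | 251 ; Vik | 207 ; Nora | NULL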